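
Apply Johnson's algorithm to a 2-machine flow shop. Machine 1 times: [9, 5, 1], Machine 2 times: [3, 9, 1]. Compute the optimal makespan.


Apply Johnson's rule:
  Group 1 (a <= b): [(3, 1, 1), (2, 5, 9)]
  Group 2 (a > b): [(1, 9, 3)]
Optimal job order: [3, 2, 1]
Schedule:
  Job 3: M1 done at 1, M2 done at 2
  Job 2: M1 done at 6, M2 done at 15
  Job 1: M1 done at 15, M2 done at 18
Makespan = 18

18


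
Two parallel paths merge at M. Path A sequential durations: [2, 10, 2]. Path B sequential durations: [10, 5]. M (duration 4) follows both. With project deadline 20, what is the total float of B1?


Forward pass: ES(B1) = sum of predecessors on chain B = 0
EF = ES + duration = 0 + 10 = 10
Backward pass: LF(M) = deadline = 20; LS(M) = 20 - 4 = 16
LF(B1) = LS(M) - sum(successors on chain B) = 16 - 5 = 11
LS = LF - duration = 11 - 10 = 1
Total float = LS - ES = 1 - 0 = 1

1


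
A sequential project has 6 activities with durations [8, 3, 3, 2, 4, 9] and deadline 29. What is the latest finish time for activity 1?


LF(activity 1) = deadline - sum of successor durations
Successors: activities 2 through 6 with durations [3, 3, 2, 4, 9]
Sum of successor durations = 21
LF = 29 - 21 = 8

8


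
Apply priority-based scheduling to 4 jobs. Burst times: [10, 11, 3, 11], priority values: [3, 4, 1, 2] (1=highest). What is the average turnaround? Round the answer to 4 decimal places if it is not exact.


Sort by priority (ascending = highest first):
Order: [(1, 3), (2, 11), (3, 10), (4, 11)]
Completion times:
  Priority 1, burst=3, C=3
  Priority 2, burst=11, C=14
  Priority 3, burst=10, C=24
  Priority 4, burst=11, C=35
Average turnaround = 76/4 = 19.0

19.0


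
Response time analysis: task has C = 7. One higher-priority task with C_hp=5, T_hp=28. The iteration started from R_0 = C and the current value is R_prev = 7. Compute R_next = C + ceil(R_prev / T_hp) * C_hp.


R_next = C + ceil(R_prev / T_hp) * C_hp
ceil(7 / 28) = ceil(0.25) = 1
Interference = 1 * 5 = 5
R_next = 7 + 5 = 12

12


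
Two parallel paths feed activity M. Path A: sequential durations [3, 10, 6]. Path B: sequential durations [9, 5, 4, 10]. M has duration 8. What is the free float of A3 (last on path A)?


ES(A3) = sum of predecessors on chain A = 13
EF(A3) = ES + duration = 13 + 6 = 19
Successor of A3 is M. ES(M) = max(sum(A), sum(B)) = max(19, 28) = 28
Free float = ES(successor) - EF(current) = 28 - 19 = 9

9


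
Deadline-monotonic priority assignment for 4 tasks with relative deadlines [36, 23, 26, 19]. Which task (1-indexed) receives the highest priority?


Sort tasks by relative deadline (ascending):
  Task 4: deadline = 19
  Task 2: deadline = 23
  Task 3: deadline = 26
  Task 1: deadline = 36
Priority order (highest first): [4, 2, 3, 1]
Highest priority task = 4

4


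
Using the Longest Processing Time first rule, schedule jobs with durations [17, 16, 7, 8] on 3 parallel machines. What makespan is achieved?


Sort jobs in decreasing order (LPT): [17, 16, 8, 7]
Assign each job to the least loaded machine:
  Machine 1: jobs [17], load = 17
  Machine 2: jobs [16], load = 16
  Machine 3: jobs [8, 7], load = 15
Makespan = max load = 17

17


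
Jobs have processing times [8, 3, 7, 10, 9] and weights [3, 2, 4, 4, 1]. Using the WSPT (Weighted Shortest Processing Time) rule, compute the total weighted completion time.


Compute p/w ratios and sort ascending (WSPT): [(3, 2), (7, 4), (10, 4), (8, 3), (9, 1)]
Compute weighted completion times:
  Job (p=3,w=2): C=3, w*C=2*3=6
  Job (p=7,w=4): C=10, w*C=4*10=40
  Job (p=10,w=4): C=20, w*C=4*20=80
  Job (p=8,w=3): C=28, w*C=3*28=84
  Job (p=9,w=1): C=37, w*C=1*37=37
Total weighted completion time = 247

247


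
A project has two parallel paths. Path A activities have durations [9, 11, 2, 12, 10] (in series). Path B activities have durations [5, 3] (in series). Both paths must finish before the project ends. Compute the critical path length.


Path A total = 9 + 11 + 2 + 12 + 10 = 44
Path B total = 5 + 3 = 8
Critical path = longest path = max(44, 8) = 44

44


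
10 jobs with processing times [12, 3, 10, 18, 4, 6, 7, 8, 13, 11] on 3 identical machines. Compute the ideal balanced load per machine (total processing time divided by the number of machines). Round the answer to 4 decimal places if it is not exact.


Total processing time = 12 + 3 + 10 + 18 + 4 + 6 + 7 + 8 + 13 + 11 = 92
Number of machines = 3
Ideal balanced load = 92 / 3 = 30.6667

30.6667


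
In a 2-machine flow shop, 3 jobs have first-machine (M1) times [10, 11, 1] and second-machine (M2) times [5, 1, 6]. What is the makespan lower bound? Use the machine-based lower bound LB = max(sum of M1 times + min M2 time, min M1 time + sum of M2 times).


LB1 = sum(M1 times) + min(M2 times) = 22 + 1 = 23
LB2 = min(M1 times) + sum(M2 times) = 1 + 12 = 13
Lower bound = max(LB1, LB2) = max(23, 13) = 23

23


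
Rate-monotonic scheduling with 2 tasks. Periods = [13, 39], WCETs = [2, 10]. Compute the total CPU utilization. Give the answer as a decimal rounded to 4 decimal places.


Compute individual utilizations (exact fractions):
  Task 1: C/T = 2/13 (approx. 0.1538)
  Task 2: C/T = 10/39 (approx. 0.2564)
Total utilization U = 2/13 + 10/39 = 16/39
Rounded to 4 decimal places: U = 0.4103
RM (Liu & Layland) bound for 2 tasks = 0.828427; compare with U = 16/39 (approx. 0.410256)
U <= bound, so schedulable by RM sufficient condition.

0.4103


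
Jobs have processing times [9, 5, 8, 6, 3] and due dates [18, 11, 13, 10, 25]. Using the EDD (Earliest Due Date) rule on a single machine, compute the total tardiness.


Sort by due date (EDD order): [(6, 10), (5, 11), (8, 13), (9, 18), (3, 25)]
Compute completion times and tardiness:
  Job 1: p=6, d=10, C=6, tardiness=max(0,6-10)=0
  Job 2: p=5, d=11, C=11, tardiness=max(0,11-11)=0
  Job 3: p=8, d=13, C=19, tardiness=max(0,19-13)=6
  Job 4: p=9, d=18, C=28, tardiness=max(0,28-18)=10
  Job 5: p=3, d=25, C=31, tardiness=max(0,31-25)=6
Total tardiness = 22

22


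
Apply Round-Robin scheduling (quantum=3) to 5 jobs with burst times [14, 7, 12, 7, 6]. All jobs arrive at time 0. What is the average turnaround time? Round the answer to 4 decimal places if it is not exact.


Time quantum = 3
Execution trace:
  J1 runs 3 units, time = 3
  J2 runs 3 units, time = 6
  J3 runs 3 units, time = 9
  J4 runs 3 units, time = 12
  J5 runs 3 units, time = 15
  J1 runs 3 units, time = 18
  J2 runs 3 units, time = 21
  J3 runs 3 units, time = 24
  J4 runs 3 units, time = 27
  J5 runs 3 units, time = 30
  J1 runs 3 units, time = 33
  J2 runs 1 units, time = 34
  J3 runs 3 units, time = 37
  J4 runs 1 units, time = 38
  J1 runs 3 units, time = 41
  J3 runs 3 units, time = 44
  J1 runs 2 units, time = 46
Finish times: [46, 34, 44, 38, 30]
Average turnaround = 192/5 = 38.4

38.4


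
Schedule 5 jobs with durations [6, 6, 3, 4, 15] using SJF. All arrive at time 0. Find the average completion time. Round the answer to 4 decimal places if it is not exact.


SJF order (ascending): [3, 4, 6, 6, 15]
Completion times:
  Job 1: burst=3, C=3
  Job 2: burst=4, C=7
  Job 3: burst=6, C=13
  Job 4: burst=6, C=19
  Job 5: burst=15, C=34
Average completion = 76/5 = 15.2

15.2


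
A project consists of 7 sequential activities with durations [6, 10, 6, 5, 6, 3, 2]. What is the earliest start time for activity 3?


Activity 3 starts after activities 1 through 2 complete.
Predecessor durations: [6, 10]
ES = 6 + 10 = 16

16


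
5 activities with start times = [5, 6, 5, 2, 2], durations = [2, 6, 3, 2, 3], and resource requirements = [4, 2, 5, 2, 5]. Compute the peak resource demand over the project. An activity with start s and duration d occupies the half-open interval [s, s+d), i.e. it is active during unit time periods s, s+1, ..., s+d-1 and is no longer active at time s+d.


Each activity i is active on [start_i, start_i + duration_i).
Compute total resource usage per time slot:
  t=0: active resources = [], total = 0
  t=1: active resources = [], total = 0
  t=2: active resources = [2, 5], total = 7
  t=3: active resources = [2, 5], total = 7
  t=4: active resources = [5], total = 5
  t=5: active resources = [4, 5], total = 9
  t=6: active resources = [4, 2, 5], total = 11
  t=7: active resources = [2, 5], total = 7
  t=8: active resources = [2], total = 2
  t=9: active resources = [2], total = 2
  t=10: active resources = [2], total = 2
  t=11: active resources = [2], total = 2
Peak resource demand = 11

11


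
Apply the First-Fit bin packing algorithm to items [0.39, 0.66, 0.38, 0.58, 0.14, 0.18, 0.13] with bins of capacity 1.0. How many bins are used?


Place items sequentially using First-Fit:
  Item 0.39 -> new Bin 1
  Item 0.66 -> new Bin 2
  Item 0.38 -> Bin 1 (now 0.77)
  Item 0.58 -> new Bin 3
  Item 0.14 -> Bin 1 (now 0.91)
  Item 0.18 -> Bin 2 (now 0.84)
  Item 0.13 -> Bin 2 (now 0.97)
Total bins used = 3

3


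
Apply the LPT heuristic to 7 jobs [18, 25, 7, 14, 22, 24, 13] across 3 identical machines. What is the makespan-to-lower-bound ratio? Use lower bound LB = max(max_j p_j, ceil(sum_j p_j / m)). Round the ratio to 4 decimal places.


LPT order: [25, 24, 22, 18, 14, 13, 7]
Machine loads after assignment: [45, 38, 40]
LPT makespan = 45
Lower bound = max(max_job, ceil(total/3)) = max(25, 41) = 41
Ratio = 45 / 41 = 1.0976

1.0976


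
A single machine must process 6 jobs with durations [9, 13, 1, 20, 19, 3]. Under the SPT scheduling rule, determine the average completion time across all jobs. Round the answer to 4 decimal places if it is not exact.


Sort jobs by processing time (SPT order): [1, 3, 9, 13, 19, 20]
Compute completion times sequentially:
  Job 1: processing = 1, completes at 1
  Job 2: processing = 3, completes at 4
  Job 3: processing = 9, completes at 13
  Job 4: processing = 13, completes at 26
  Job 5: processing = 19, completes at 45
  Job 6: processing = 20, completes at 65
Sum of completion times = 154
Average completion time = 154/6 = 25.6667

25.6667


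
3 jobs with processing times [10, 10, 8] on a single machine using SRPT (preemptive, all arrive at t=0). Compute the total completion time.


Since all jobs arrive at t=0, SRPT equals SPT ordering.
SPT order: [8, 10, 10]
Completion times:
  Job 1: p=8, C=8
  Job 2: p=10, C=18
  Job 3: p=10, C=28
Total completion time = 8 + 18 + 28 = 54

54


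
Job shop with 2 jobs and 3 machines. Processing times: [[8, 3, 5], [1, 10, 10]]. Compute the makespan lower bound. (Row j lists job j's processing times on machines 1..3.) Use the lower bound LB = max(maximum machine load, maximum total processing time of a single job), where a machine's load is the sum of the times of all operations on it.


Machine loads:
  Machine 1: 8 + 1 = 9
  Machine 2: 3 + 10 = 13
  Machine 3: 5 + 10 = 15
Max machine load = 15
Job totals:
  Job 1: 16
  Job 2: 21
Max job total = 21
Lower bound = max(15, 21) = 21

21


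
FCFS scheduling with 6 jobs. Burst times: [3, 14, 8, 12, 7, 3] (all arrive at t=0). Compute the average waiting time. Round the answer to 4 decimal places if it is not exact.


FCFS order (as given): [3, 14, 8, 12, 7, 3]
Waiting times:
  Job 1: wait = 0
  Job 2: wait = 3
  Job 3: wait = 17
  Job 4: wait = 25
  Job 5: wait = 37
  Job 6: wait = 44
Sum of waiting times = 126
Average waiting time = 126/6 = 21.0

21.0


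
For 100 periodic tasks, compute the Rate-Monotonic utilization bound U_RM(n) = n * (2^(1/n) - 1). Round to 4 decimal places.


Compute 2^(1/100) = 1.0069555501
Subtract 1: 1.0069555501 - 1 = 0.0069555501
Multiply by n: 100 * 0.0069555501 = 0.6955550100
Round to 4 dp: 0.6956

0.6956


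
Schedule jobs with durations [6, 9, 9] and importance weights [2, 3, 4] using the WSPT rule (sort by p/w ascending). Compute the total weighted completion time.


Compute p/w ratios and sort ascending (WSPT): [(9, 4), (6, 2), (9, 3)]
Compute weighted completion times:
  Job (p=9,w=4): C=9, w*C=4*9=36
  Job (p=6,w=2): C=15, w*C=2*15=30
  Job (p=9,w=3): C=24, w*C=3*24=72
Total weighted completion time = 138

138


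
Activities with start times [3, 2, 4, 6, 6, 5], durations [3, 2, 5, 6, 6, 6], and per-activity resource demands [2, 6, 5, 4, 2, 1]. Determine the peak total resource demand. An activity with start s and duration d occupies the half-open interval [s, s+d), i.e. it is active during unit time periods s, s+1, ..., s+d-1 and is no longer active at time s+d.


Each activity i is active on [start_i, start_i + duration_i).
Compute total resource usage per time slot:
  t=0: active resources = [], total = 0
  t=1: active resources = [], total = 0
  t=2: active resources = [6], total = 6
  t=3: active resources = [2, 6], total = 8
  t=4: active resources = [2, 5], total = 7
  t=5: active resources = [2, 5, 1], total = 8
  t=6: active resources = [5, 4, 2, 1], total = 12
  t=7: active resources = [5, 4, 2, 1], total = 12
  t=8: active resources = [5, 4, 2, 1], total = 12
  t=9: active resources = [4, 2, 1], total = 7
  t=10: active resources = [4, 2, 1], total = 7
  t=11: active resources = [4, 2], total = 6
Peak resource demand = 12

12


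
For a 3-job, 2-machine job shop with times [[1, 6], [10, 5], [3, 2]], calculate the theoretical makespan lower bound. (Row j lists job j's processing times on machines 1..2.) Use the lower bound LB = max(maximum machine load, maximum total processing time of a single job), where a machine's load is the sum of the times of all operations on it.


Machine loads:
  Machine 1: 1 + 10 + 3 = 14
  Machine 2: 6 + 5 + 2 = 13
Max machine load = 14
Job totals:
  Job 1: 7
  Job 2: 15
  Job 3: 5
Max job total = 15
Lower bound = max(14, 15) = 15

15


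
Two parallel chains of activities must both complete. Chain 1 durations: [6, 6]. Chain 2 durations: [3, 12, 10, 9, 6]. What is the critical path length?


Path A total = 6 + 6 = 12
Path B total = 3 + 12 + 10 + 9 + 6 = 40
Critical path = longest path = max(12, 40) = 40

40


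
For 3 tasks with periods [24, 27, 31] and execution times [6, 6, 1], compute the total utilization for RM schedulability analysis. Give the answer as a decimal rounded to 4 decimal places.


Compute individual utilizations (exact fractions):
  Task 1: C/T = 6/24 = 1/4 (approx. 0.25)
  Task 2: C/T = 6/27 = 2/9 (approx. 0.2222)
  Task 3: C/T = 1/31 (approx. 0.0323)
Total utilization U = 1/4 + 2/9 + 1/31 = 563/1116
Rounded to 4 decimal places: U = 0.5045
RM (Liu & Layland) bound for 3 tasks = 0.779763; compare with U = 563/1116 (approx. 0.504480)
U <= bound, so schedulable by RM sufficient condition.

0.5045


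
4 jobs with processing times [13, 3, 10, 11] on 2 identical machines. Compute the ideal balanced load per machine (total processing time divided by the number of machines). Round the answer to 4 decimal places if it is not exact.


Total processing time = 13 + 3 + 10 + 11 = 37
Number of machines = 2
Ideal balanced load = 37 / 2 = 18.5

18.5


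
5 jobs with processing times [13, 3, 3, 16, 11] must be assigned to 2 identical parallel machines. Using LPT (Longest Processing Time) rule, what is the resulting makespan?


Sort jobs in decreasing order (LPT): [16, 13, 11, 3, 3]
Assign each job to the least loaded machine:
  Machine 1: jobs [16, 3, 3], load = 22
  Machine 2: jobs [13, 11], load = 24
Makespan = max load = 24

24


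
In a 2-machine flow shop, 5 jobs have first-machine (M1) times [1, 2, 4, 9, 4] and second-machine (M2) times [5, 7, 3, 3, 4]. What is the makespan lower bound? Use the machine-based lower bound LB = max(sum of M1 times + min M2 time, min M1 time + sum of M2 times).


LB1 = sum(M1 times) + min(M2 times) = 20 + 3 = 23
LB2 = min(M1 times) + sum(M2 times) = 1 + 22 = 23
Lower bound = max(LB1, LB2) = max(23, 23) = 23

23


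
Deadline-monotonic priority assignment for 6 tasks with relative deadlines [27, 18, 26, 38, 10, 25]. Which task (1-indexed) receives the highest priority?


Sort tasks by relative deadline (ascending):
  Task 5: deadline = 10
  Task 2: deadline = 18
  Task 6: deadline = 25
  Task 3: deadline = 26
  Task 1: deadline = 27
  Task 4: deadline = 38
Priority order (highest first): [5, 2, 6, 3, 1, 4]
Highest priority task = 5

5


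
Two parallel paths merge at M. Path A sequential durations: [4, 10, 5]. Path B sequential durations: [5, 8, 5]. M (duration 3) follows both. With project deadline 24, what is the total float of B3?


Forward pass: ES(B3) = sum of predecessors on chain B = 13
EF = ES + duration = 13 + 5 = 18
Backward pass: LF(M) = deadline = 24; LS(M) = 24 - 3 = 21
LF(B3) = LS(M) - sum(successors on chain B) = 21 - 0 = 21
LS = LF - duration = 21 - 5 = 16
Total float = LS - ES = 16 - 13 = 3

3


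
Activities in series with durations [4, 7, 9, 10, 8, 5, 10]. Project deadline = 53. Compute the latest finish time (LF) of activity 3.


LF(activity 3) = deadline - sum of successor durations
Successors: activities 4 through 7 with durations [10, 8, 5, 10]
Sum of successor durations = 33
LF = 53 - 33 = 20

20


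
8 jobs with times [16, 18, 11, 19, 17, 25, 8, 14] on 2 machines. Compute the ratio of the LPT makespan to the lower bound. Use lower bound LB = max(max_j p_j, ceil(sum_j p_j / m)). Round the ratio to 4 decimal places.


LPT order: [25, 19, 18, 17, 16, 14, 11, 8]
Machine loads after assignment: [64, 64]
LPT makespan = 64
Lower bound = max(max_job, ceil(total/2)) = max(25, 64) = 64
Ratio = 64 / 64 = 1.0

1.0


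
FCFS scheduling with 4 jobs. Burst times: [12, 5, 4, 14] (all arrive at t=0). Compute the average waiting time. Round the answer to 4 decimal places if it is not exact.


FCFS order (as given): [12, 5, 4, 14]
Waiting times:
  Job 1: wait = 0
  Job 2: wait = 12
  Job 3: wait = 17
  Job 4: wait = 21
Sum of waiting times = 50
Average waiting time = 50/4 = 12.5

12.5


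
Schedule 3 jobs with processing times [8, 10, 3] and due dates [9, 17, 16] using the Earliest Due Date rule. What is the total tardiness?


Sort by due date (EDD order): [(8, 9), (3, 16), (10, 17)]
Compute completion times and tardiness:
  Job 1: p=8, d=9, C=8, tardiness=max(0,8-9)=0
  Job 2: p=3, d=16, C=11, tardiness=max(0,11-16)=0
  Job 3: p=10, d=17, C=21, tardiness=max(0,21-17)=4
Total tardiness = 4

4


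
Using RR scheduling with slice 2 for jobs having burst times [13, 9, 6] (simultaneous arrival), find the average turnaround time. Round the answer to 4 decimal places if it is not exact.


Time quantum = 2
Execution trace:
  J1 runs 2 units, time = 2
  J2 runs 2 units, time = 4
  J3 runs 2 units, time = 6
  J1 runs 2 units, time = 8
  J2 runs 2 units, time = 10
  J3 runs 2 units, time = 12
  J1 runs 2 units, time = 14
  J2 runs 2 units, time = 16
  J3 runs 2 units, time = 18
  J1 runs 2 units, time = 20
  J2 runs 2 units, time = 22
  J1 runs 2 units, time = 24
  J2 runs 1 units, time = 25
  J1 runs 2 units, time = 27
  J1 runs 1 units, time = 28
Finish times: [28, 25, 18]
Average turnaround = 71/3 = 23.6667

23.6667


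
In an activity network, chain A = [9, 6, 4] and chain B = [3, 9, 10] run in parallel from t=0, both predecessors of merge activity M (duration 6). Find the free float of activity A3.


ES(A3) = sum of predecessors on chain A = 15
EF(A3) = ES + duration = 15 + 4 = 19
Successor of A3 is M. ES(M) = max(sum(A), sum(B)) = max(19, 22) = 22
Free float = ES(successor) - EF(current) = 22 - 19 = 3

3


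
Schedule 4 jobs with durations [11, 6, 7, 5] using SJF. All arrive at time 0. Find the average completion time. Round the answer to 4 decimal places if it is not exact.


SJF order (ascending): [5, 6, 7, 11]
Completion times:
  Job 1: burst=5, C=5
  Job 2: burst=6, C=11
  Job 3: burst=7, C=18
  Job 4: burst=11, C=29
Average completion = 63/4 = 15.75

15.75


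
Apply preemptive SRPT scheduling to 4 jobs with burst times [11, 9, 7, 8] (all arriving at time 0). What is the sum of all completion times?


Since all jobs arrive at t=0, SRPT equals SPT ordering.
SPT order: [7, 8, 9, 11]
Completion times:
  Job 1: p=7, C=7
  Job 2: p=8, C=15
  Job 3: p=9, C=24
  Job 4: p=11, C=35
Total completion time = 7 + 15 + 24 + 35 = 81

81


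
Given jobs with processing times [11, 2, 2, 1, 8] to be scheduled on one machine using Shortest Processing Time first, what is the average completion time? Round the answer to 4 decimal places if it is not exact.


Sort jobs by processing time (SPT order): [1, 2, 2, 8, 11]
Compute completion times sequentially:
  Job 1: processing = 1, completes at 1
  Job 2: processing = 2, completes at 3
  Job 3: processing = 2, completes at 5
  Job 4: processing = 8, completes at 13
  Job 5: processing = 11, completes at 24
Sum of completion times = 46
Average completion time = 46/5 = 9.2

9.2


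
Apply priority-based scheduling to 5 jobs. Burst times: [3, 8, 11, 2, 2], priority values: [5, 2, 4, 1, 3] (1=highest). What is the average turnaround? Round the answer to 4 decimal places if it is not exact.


Sort by priority (ascending = highest first):
Order: [(1, 2), (2, 8), (3, 2), (4, 11), (5, 3)]
Completion times:
  Priority 1, burst=2, C=2
  Priority 2, burst=8, C=10
  Priority 3, burst=2, C=12
  Priority 4, burst=11, C=23
  Priority 5, burst=3, C=26
Average turnaround = 73/5 = 14.6

14.6


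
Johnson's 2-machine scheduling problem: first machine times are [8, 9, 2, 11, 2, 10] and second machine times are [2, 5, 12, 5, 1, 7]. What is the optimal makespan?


Apply Johnson's rule:
  Group 1 (a <= b): [(3, 2, 12)]
  Group 2 (a > b): [(6, 10, 7), (2, 9, 5), (4, 11, 5), (1, 8, 2), (5, 2, 1)]
Optimal job order: [3, 6, 2, 4, 1, 5]
Schedule:
  Job 3: M1 done at 2, M2 done at 14
  Job 6: M1 done at 12, M2 done at 21
  Job 2: M1 done at 21, M2 done at 26
  Job 4: M1 done at 32, M2 done at 37
  Job 1: M1 done at 40, M2 done at 42
  Job 5: M1 done at 42, M2 done at 43
Makespan = 43

43


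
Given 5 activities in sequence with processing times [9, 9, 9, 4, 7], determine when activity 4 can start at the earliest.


Activity 4 starts after activities 1 through 3 complete.
Predecessor durations: [9, 9, 9]
ES = 9 + 9 + 9 = 27

27


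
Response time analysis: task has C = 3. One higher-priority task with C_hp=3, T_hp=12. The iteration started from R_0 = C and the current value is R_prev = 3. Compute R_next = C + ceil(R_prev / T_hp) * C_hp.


R_next = C + ceil(R_prev / T_hp) * C_hp
ceil(3 / 12) = ceil(0.25) = 1
Interference = 1 * 3 = 3
R_next = 3 + 3 = 6

6


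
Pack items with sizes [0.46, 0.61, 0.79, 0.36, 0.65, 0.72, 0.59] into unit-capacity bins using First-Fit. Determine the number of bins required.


Place items sequentially using First-Fit:
  Item 0.46 -> new Bin 1
  Item 0.61 -> new Bin 2
  Item 0.79 -> new Bin 3
  Item 0.36 -> Bin 1 (now 0.82)
  Item 0.65 -> new Bin 4
  Item 0.72 -> new Bin 5
  Item 0.59 -> new Bin 6
Total bins used = 6

6


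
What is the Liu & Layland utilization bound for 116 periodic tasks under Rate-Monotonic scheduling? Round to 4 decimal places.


Compute 2^(1/116) = 1.0059932951
Subtract 1: 1.0059932951 - 1 = 0.0059932951
Multiply by n: 116 * 0.0059932951 = 0.6952222316
Round to 4 dp: 0.6952

0.6952


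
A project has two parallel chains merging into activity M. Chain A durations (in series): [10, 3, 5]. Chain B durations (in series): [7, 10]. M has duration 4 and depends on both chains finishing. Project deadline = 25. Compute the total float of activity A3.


Forward pass: ES(A3) = sum of predecessors on chain A = 13
EF = ES + duration = 13 + 5 = 18
Backward pass: LF(M) = deadline = 25; LS(M) = 25 - 4 = 21
LF(A3) = LS(M) - sum(successors on chain A) = 21 - 0 = 21
LS = LF - duration = 21 - 5 = 16
Total float = LS - ES = 16 - 13 = 3

3


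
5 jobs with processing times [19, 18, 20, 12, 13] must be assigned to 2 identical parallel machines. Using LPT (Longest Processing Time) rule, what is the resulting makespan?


Sort jobs in decreasing order (LPT): [20, 19, 18, 13, 12]
Assign each job to the least loaded machine:
  Machine 1: jobs [20, 13, 12], load = 45
  Machine 2: jobs [19, 18], load = 37
Makespan = max load = 45

45


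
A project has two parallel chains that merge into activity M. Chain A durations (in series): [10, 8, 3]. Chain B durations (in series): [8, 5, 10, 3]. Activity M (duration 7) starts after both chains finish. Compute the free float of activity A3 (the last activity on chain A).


ES(A3) = sum of predecessors on chain A = 18
EF(A3) = ES + duration = 18 + 3 = 21
Successor of A3 is M. ES(M) = max(sum(A), sum(B)) = max(21, 26) = 26
Free float = ES(successor) - EF(current) = 26 - 21 = 5

5


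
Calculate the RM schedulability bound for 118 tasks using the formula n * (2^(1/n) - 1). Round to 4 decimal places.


Compute 2^(1/118) = 1.0058914152
Subtract 1: 1.0058914152 - 1 = 0.0058914152
Multiply by n: 118 * 0.0058914152 = 0.6951869936
Round to 4 dp: 0.6952

0.6952


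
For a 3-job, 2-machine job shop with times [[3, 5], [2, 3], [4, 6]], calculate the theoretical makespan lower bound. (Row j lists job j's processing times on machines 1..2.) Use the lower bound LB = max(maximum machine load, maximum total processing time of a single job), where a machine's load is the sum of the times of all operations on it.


Machine loads:
  Machine 1: 3 + 2 + 4 = 9
  Machine 2: 5 + 3 + 6 = 14
Max machine load = 14
Job totals:
  Job 1: 8
  Job 2: 5
  Job 3: 10
Max job total = 10
Lower bound = max(14, 10) = 14

14


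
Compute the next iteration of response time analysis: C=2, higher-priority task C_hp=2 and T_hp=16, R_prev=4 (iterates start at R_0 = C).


R_next = C + ceil(R_prev / T_hp) * C_hp
ceil(4 / 16) = ceil(0.25) = 1
Interference = 1 * 2 = 2
R_next = 2 + 2 = 4
R_next = R_prev, so the iteration has converged (response time = 4).

4


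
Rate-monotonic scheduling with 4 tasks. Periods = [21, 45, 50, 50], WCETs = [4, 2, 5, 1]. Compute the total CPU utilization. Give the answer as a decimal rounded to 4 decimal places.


Compute individual utilizations (exact fractions):
  Task 1: C/T = 4/21 (approx. 0.1905)
  Task 2: C/T = 2/45 (approx. 0.0444)
  Task 3: C/T = 5/50 = 1/10 (approx. 0.1)
  Task 4: C/T = 1/50 (approx. 0.02)
Total utilization U = 4/21 + 2/45 + 1/10 + 1/50 = 559/1575
Rounded to 4 decimal places: U = 0.3549
RM (Liu & Layland) bound for 4 tasks = 0.756828; compare with U = 559/1575 (approx. 0.354921)
U <= bound, so schedulable by RM sufficient condition.

0.3549


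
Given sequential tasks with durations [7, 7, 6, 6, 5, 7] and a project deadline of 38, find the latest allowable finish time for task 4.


LF(activity 4) = deadline - sum of successor durations
Successors: activities 5 through 6 with durations [5, 7]
Sum of successor durations = 12
LF = 38 - 12 = 26

26


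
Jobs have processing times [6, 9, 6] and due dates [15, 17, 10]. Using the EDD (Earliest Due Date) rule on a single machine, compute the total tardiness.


Sort by due date (EDD order): [(6, 10), (6, 15), (9, 17)]
Compute completion times and tardiness:
  Job 1: p=6, d=10, C=6, tardiness=max(0,6-10)=0
  Job 2: p=6, d=15, C=12, tardiness=max(0,12-15)=0
  Job 3: p=9, d=17, C=21, tardiness=max(0,21-17)=4
Total tardiness = 4

4


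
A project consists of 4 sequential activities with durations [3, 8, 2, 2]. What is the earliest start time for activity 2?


Activity 2 starts after activities 1 through 1 complete.
Predecessor durations: [3]
ES = 3 = 3

3


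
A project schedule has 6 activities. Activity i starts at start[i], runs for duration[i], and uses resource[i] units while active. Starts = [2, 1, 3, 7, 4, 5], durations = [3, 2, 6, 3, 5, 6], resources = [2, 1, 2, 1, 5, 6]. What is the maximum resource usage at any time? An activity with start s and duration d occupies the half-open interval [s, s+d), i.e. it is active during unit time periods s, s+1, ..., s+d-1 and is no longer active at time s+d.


Each activity i is active on [start_i, start_i + duration_i).
Compute total resource usage per time slot:
  t=0: active resources = [], total = 0
  t=1: active resources = [1], total = 1
  t=2: active resources = [2, 1], total = 3
  t=3: active resources = [2, 2], total = 4
  t=4: active resources = [2, 2, 5], total = 9
  t=5: active resources = [2, 5, 6], total = 13
  t=6: active resources = [2, 5, 6], total = 13
  t=7: active resources = [2, 1, 5, 6], total = 14
  t=8: active resources = [2, 1, 5, 6], total = 14
  t=9: active resources = [1, 6], total = 7
  t=10: active resources = [6], total = 6
Peak resource demand = 14

14


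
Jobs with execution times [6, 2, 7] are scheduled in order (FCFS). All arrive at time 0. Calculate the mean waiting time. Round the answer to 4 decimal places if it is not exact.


FCFS order (as given): [6, 2, 7]
Waiting times:
  Job 1: wait = 0
  Job 2: wait = 6
  Job 3: wait = 8
Sum of waiting times = 14
Average waiting time = 14/3 = 4.6667

4.6667


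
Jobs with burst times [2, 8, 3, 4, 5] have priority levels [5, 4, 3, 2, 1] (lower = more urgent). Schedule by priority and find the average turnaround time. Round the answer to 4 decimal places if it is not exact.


Sort by priority (ascending = highest first):
Order: [(1, 5), (2, 4), (3, 3), (4, 8), (5, 2)]
Completion times:
  Priority 1, burst=5, C=5
  Priority 2, burst=4, C=9
  Priority 3, burst=3, C=12
  Priority 4, burst=8, C=20
  Priority 5, burst=2, C=22
Average turnaround = 68/5 = 13.6

13.6


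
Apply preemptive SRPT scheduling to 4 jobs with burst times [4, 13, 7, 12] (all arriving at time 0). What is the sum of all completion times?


Since all jobs arrive at t=0, SRPT equals SPT ordering.
SPT order: [4, 7, 12, 13]
Completion times:
  Job 1: p=4, C=4
  Job 2: p=7, C=11
  Job 3: p=12, C=23
  Job 4: p=13, C=36
Total completion time = 4 + 11 + 23 + 36 = 74

74


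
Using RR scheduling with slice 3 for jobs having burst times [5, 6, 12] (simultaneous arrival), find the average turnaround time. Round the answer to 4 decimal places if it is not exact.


Time quantum = 3
Execution trace:
  J1 runs 3 units, time = 3
  J2 runs 3 units, time = 6
  J3 runs 3 units, time = 9
  J1 runs 2 units, time = 11
  J2 runs 3 units, time = 14
  J3 runs 3 units, time = 17
  J3 runs 3 units, time = 20
  J3 runs 3 units, time = 23
Finish times: [11, 14, 23]
Average turnaround = 48/3 = 16.0

16.0


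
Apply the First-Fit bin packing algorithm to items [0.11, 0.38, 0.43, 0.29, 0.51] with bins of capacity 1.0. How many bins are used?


Place items sequentially using First-Fit:
  Item 0.11 -> new Bin 1
  Item 0.38 -> Bin 1 (now 0.49)
  Item 0.43 -> Bin 1 (now 0.92)
  Item 0.29 -> new Bin 2
  Item 0.51 -> Bin 2 (now 0.8)
Total bins used = 2

2


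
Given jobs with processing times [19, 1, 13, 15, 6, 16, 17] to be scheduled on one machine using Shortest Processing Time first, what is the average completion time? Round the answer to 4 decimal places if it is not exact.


Sort jobs by processing time (SPT order): [1, 6, 13, 15, 16, 17, 19]
Compute completion times sequentially:
  Job 1: processing = 1, completes at 1
  Job 2: processing = 6, completes at 7
  Job 3: processing = 13, completes at 20
  Job 4: processing = 15, completes at 35
  Job 5: processing = 16, completes at 51
  Job 6: processing = 17, completes at 68
  Job 7: processing = 19, completes at 87
Sum of completion times = 269
Average completion time = 269/7 = 38.4286

38.4286


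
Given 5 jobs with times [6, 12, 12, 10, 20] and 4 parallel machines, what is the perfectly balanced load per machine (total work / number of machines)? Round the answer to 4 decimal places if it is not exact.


Total processing time = 6 + 12 + 12 + 10 + 20 = 60
Number of machines = 4
Ideal balanced load = 60 / 4 = 15.0

15.0


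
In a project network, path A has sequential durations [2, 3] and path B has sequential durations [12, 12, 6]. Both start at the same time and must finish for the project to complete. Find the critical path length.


Path A total = 2 + 3 = 5
Path B total = 12 + 12 + 6 = 30
Critical path = longest path = max(5, 30) = 30

30


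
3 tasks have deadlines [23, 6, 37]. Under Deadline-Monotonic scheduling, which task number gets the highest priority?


Sort tasks by relative deadline (ascending):
  Task 2: deadline = 6
  Task 1: deadline = 23
  Task 3: deadline = 37
Priority order (highest first): [2, 1, 3]
Highest priority task = 2

2


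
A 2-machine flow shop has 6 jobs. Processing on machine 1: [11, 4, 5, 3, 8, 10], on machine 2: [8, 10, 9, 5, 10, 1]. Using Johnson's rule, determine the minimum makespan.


Apply Johnson's rule:
  Group 1 (a <= b): [(4, 3, 5), (2, 4, 10), (3, 5, 9), (5, 8, 10)]
  Group 2 (a > b): [(1, 11, 8), (6, 10, 1)]
Optimal job order: [4, 2, 3, 5, 1, 6]
Schedule:
  Job 4: M1 done at 3, M2 done at 8
  Job 2: M1 done at 7, M2 done at 18
  Job 3: M1 done at 12, M2 done at 27
  Job 5: M1 done at 20, M2 done at 37
  Job 1: M1 done at 31, M2 done at 45
  Job 6: M1 done at 41, M2 done at 46
Makespan = 46

46


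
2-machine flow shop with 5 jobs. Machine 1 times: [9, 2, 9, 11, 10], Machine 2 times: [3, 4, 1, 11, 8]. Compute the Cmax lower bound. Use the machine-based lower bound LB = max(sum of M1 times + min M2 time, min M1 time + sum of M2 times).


LB1 = sum(M1 times) + min(M2 times) = 41 + 1 = 42
LB2 = min(M1 times) + sum(M2 times) = 2 + 27 = 29
Lower bound = max(LB1, LB2) = max(42, 29) = 42

42


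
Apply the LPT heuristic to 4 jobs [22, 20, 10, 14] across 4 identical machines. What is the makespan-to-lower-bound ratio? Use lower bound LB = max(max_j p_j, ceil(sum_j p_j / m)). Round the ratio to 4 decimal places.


LPT order: [22, 20, 14, 10]
Machine loads after assignment: [22, 20, 14, 10]
LPT makespan = 22
Lower bound = max(max_job, ceil(total/4)) = max(22, 17) = 22
Ratio = 22 / 22 = 1.0

1.0


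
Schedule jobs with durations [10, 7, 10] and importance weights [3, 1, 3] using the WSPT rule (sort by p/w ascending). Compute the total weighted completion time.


Compute p/w ratios and sort ascending (WSPT): [(10, 3), (10, 3), (7, 1)]
Compute weighted completion times:
  Job (p=10,w=3): C=10, w*C=3*10=30
  Job (p=10,w=3): C=20, w*C=3*20=60
  Job (p=7,w=1): C=27, w*C=1*27=27
Total weighted completion time = 117

117


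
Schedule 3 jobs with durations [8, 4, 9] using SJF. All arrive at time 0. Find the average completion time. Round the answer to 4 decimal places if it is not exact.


SJF order (ascending): [4, 8, 9]
Completion times:
  Job 1: burst=4, C=4
  Job 2: burst=8, C=12
  Job 3: burst=9, C=21
Average completion = 37/3 = 12.3333

12.3333


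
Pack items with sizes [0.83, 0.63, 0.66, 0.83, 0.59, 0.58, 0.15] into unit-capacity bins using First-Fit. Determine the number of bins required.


Place items sequentially using First-Fit:
  Item 0.83 -> new Bin 1
  Item 0.63 -> new Bin 2
  Item 0.66 -> new Bin 3
  Item 0.83 -> new Bin 4
  Item 0.59 -> new Bin 5
  Item 0.58 -> new Bin 6
  Item 0.15 -> Bin 1 (now 0.98)
Total bins used = 6

6


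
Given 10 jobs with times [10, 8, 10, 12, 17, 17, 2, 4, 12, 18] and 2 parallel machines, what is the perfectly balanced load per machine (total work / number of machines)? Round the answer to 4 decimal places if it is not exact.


Total processing time = 10 + 8 + 10 + 12 + 17 + 17 + 2 + 4 + 12 + 18 = 110
Number of machines = 2
Ideal balanced load = 110 / 2 = 55.0

55.0


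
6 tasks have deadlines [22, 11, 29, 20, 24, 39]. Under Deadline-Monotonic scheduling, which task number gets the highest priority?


Sort tasks by relative deadline (ascending):
  Task 2: deadline = 11
  Task 4: deadline = 20
  Task 1: deadline = 22
  Task 5: deadline = 24
  Task 3: deadline = 29
  Task 6: deadline = 39
Priority order (highest first): [2, 4, 1, 5, 3, 6]
Highest priority task = 2

2


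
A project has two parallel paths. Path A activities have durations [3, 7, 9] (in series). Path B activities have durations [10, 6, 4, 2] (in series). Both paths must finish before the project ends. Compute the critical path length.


Path A total = 3 + 7 + 9 = 19
Path B total = 10 + 6 + 4 + 2 = 22
Critical path = longest path = max(19, 22) = 22

22


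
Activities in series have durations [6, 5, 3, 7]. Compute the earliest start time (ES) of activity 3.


Activity 3 starts after activities 1 through 2 complete.
Predecessor durations: [6, 5]
ES = 6 + 5 = 11

11


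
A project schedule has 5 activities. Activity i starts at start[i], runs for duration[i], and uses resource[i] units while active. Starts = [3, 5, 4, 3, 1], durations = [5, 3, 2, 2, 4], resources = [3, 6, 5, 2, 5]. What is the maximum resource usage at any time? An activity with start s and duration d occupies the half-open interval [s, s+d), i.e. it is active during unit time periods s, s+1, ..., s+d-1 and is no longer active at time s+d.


Each activity i is active on [start_i, start_i + duration_i).
Compute total resource usage per time slot:
  t=0: active resources = [], total = 0
  t=1: active resources = [5], total = 5
  t=2: active resources = [5], total = 5
  t=3: active resources = [3, 2, 5], total = 10
  t=4: active resources = [3, 5, 2, 5], total = 15
  t=5: active resources = [3, 6, 5], total = 14
  t=6: active resources = [3, 6], total = 9
  t=7: active resources = [3, 6], total = 9
Peak resource demand = 15

15


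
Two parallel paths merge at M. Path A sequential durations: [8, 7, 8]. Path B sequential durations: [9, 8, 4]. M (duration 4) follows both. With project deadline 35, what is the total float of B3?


Forward pass: ES(B3) = sum of predecessors on chain B = 17
EF = ES + duration = 17 + 4 = 21
Backward pass: LF(M) = deadline = 35; LS(M) = 35 - 4 = 31
LF(B3) = LS(M) - sum(successors on chain B) = 31 - 0 = 31
LS = LF - duration = 31 - 4 = 27
Total float = LS - ES = 27 - 17 = 10

10


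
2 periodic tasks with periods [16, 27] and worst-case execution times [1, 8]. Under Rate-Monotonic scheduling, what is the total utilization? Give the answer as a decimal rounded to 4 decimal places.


Compute individual utilizations (exact fractions):
  Task 1: C/T = 1/16 (approx. 0.0625)
  Task 2: C/T = 8/27 (approx. 0.2963)
Total utilization U = 1/16 + 8/27 = 155/432
Rounded to 4 decimal places: U = 0.3588
RM (Liu & Layland) bound for 2 tasks = 0.828427; compare with U = 155/432 (approx. 0.358796)
U <= bound, so schedulable by RM sufficient condition.

0.3588


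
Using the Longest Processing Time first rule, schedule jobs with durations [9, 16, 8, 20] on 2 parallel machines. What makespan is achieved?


Sort jobs in decreasing order (LPT): [20, 16, 9, 8]
Assign each job to the least loaded machine:
  Machine 1: jobs [20, 8], load = 28
  Machine 2: jobs [16, 9], load = 25
Makespan = max load = 28

28


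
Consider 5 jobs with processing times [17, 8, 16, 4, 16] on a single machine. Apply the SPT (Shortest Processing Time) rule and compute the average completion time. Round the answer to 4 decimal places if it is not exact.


Sort jobs by processing time (SPT order): [4, 8, 16, 16, 17]
Compute completion times sequentially:
  Job 1: processing = 4, completes at 4
  Job 2: processing = 8, completes at 12
  Job 3: processing = 16, completes at 28
  Job 4: processing = 16, completes at 44
  Job 5: processing = 17, completes at 61
Sum of completion times = 149
Average completion time = 149/5 = 29.8

29.8


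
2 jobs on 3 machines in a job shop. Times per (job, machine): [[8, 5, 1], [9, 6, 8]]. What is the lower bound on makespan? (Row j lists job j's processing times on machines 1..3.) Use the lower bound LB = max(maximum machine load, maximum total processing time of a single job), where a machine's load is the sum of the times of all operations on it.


Machine loads:
  Machine 1: 8 + 9 = 17
  Machine 2: 5 + 6 = 11
  Machine 3: 1 + 8 = 9
Max machine load = 17
Job totals:
  Job 1: 14
  Job 2: 23
Max job total = 23
Lower bound = max(17, 23) = 23

23


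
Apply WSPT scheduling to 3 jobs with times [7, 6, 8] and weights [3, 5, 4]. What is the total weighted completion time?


Compute p/w ratios and sort ascending (WSPT): [(6, 5), (8, 4), (7, 3)]
Compute weighted completion times:
  Job (p=6,w=5): C=6, w*C=5*6=30
  Job (p=8,w=4): C=14, w*C=4*14=56
  Job (p=7,w=3): C=21, w*C=3*21=63
Total weighted completion time = 149

149


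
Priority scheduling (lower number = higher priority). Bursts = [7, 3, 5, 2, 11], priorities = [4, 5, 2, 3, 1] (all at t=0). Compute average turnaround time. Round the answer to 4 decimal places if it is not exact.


Sort by priority (ascending = highest first):
Order: [(1, 11), (2, 5), (3, 2), (4, 7), (5, 3)]
Completion times:
  Priority 1, burst=11, C=11
  Priority 2, burst=5, C=16
  Priority 3, burst=2, C=18
  Priority 4, burst=7, C=25
  Priority 5, burst=3, C=28
Average turnaround = 98/5 = 19.6

19.6
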